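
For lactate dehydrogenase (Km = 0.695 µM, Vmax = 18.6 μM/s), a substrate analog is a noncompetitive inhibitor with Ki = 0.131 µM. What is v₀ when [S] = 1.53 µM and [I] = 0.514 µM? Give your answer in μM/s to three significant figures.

2.60 μM/s

With α = 1 + [I]/Ki = 1 + 0.514/0.131 = 4.924, the noncompetitive rate law is v = (Vmax/α)·[S] / (Km + [S]).
v = (18.6/4.924)×1.53 / (0.695 + 1.53) = 5.780/2.225 = 2.60 μM/s.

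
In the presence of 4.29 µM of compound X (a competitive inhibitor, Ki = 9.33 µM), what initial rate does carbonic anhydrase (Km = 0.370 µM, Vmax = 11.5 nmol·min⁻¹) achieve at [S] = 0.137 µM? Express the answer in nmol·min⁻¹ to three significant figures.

2.33 nmol·min⁻¹

α = 1 + [I]/Ki = 1 + 4.29/9.33 = 1.460.
For a competitive inhibitor, Vmax is unchanged and the apparent Km becomes α·Km: Km,app = 0.540 µM, Vmax,app = 11.5 nmol·min⁻¹.
v = Vmax,app·[S]/(Km,app + [S]) = 11.5 × 0.137/(0.540 + 0.137) = 2.33 nmol·min⁻¹.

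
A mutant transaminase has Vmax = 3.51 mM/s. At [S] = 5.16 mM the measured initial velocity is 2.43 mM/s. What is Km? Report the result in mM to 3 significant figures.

2.29 mM

v/Vmax = 2.43/3.51 = 0.6923 = [S]/(Km+[S]).
So Km + [S] = [S]/0.6923 = 7.453 mM, giving Km = 7.453 − 5.16 = 2.29 mM.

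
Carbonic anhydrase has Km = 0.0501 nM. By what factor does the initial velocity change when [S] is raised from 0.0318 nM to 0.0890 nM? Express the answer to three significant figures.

Since Vmax cancels, v₂/v₁ = [S]₂(Km+[S]₁) / [S]₁(Km+[S]₂).
= 0.0890×(0.0501+0.0318) / (0.0318×(0.0501+0.0890)) = 0.007289/0.004423 = 1.65.

1.65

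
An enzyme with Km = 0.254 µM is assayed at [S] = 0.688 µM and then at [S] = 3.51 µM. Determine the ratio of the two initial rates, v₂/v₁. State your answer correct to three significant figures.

1.28

Since Vmax cancels, v₂/v₁ = [S]₂(Km+[S]₁) / [S]₁(Km+[S]₂).
= 3.51×(0.254+0.688) / (0.688×(0.254+3.51)) = 3.306/2.590 = 1.28.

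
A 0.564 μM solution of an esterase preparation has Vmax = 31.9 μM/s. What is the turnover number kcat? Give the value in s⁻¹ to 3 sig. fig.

56.6 s⁻¹

kcat = Vmax/[E]total = 31.9 μM/s / 0.564 μM = 56.6 s⁻¹.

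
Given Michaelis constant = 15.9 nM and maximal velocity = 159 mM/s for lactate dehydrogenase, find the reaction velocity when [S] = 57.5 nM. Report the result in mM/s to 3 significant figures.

[S]/(Km+[S]) = 57.5/73.40 = 0.7834, the fractional saturation.
v = 0.7834 × Vmax = 0.7834 × 159 = 125 mM/s.

125 mM/s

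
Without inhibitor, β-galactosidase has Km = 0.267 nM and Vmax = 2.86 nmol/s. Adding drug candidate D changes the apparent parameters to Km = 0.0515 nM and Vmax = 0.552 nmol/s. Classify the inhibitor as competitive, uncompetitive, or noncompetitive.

uncompetitive

Both Km and Vmax decrease by the same factor (~5.18-fold) — characteristic of uncompetitive inhibition.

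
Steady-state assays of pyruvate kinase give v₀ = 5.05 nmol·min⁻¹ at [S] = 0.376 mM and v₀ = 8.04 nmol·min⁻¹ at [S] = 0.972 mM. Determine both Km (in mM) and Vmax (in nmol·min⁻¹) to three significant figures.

Km = 0.580 mM; Vmax = 12.8 nmol·min⁻¹

In reciprocal form, 1/v = (Km/Vmax)·(1/[S]) + 1/Vmax. The two points give (1/[S], 1/v) = (2.660, 0.1980) and (1.029, 0.1244).
Slope = (0.1980 − 0.1244)/(2.660 − 1.029) = 0.04516; intercept = 0.1980 − 0.04516×2.660 = 0.07792.
Vmax = 1/intercept = 12.8 nmol·min⁻¹; Km = slope × Vmax = 0.04516 × 12.8 = 0.580 mM.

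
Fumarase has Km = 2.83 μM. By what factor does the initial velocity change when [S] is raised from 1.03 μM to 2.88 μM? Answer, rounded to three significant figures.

Since Vmax cancels, v₂/v₁ = [S]₂(Km+[S]₁) / [S]₁(Km+[S]₂).
= 2.88×(2.83+1.03) / (1.03×(2.83+2.88)) = 11.12/5.881 = 1.89.

1.89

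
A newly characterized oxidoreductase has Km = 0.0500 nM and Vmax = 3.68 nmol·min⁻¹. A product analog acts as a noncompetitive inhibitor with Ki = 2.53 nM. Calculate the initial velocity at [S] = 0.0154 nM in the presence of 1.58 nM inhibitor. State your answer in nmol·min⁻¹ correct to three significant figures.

0.533 nmol·min⁻¹

α = 1 + [I]/Ki = 1 + 1.58/2.53 = 1.625.
For a noncompetitive inhibitor, Vmax is reduced to Vmax/α while Km is unchanged: Km,app = 0.0500 nM, Vmax,app = 2.27 nmol·min⁻¹.
v = Vmax,app·[S]/(Km,app + [S]) = 2.27 × 0.0154/(0.0500 + 0.0154) = 0.533 nmol·min⁻¹.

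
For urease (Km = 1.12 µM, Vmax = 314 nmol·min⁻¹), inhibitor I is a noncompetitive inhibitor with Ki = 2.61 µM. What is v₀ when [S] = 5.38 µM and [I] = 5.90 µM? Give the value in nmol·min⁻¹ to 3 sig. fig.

79.7 nmol·min⁻¹

α = 1 + [I]/Ki = 1 + 5.90/2.61 = 3.261.
For a noncompetitive inhibitor, Vmax is reduced to Vmax/α while Km is unchanged: Km,app = 1.12 µM, Vmax,app = 96.3 nmol·min⁻¹.
v = Vmax,app·[S]/(Km,app + [S]) = 96.3 × 5.38/(1.12 + 5.38) = 79.7 nmol·min⁻¹.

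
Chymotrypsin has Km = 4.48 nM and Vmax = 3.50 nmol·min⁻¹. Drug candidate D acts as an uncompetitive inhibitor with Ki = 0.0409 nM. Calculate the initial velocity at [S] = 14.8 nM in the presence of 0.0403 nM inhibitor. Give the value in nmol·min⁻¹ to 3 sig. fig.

α = 1 + [I]/Ki = 1 + 0.0403/0.0409 = 1.985.
For an uncompetitive inhibitor, both parameters are divided by α, giving Vmax/α and Km/α: Km,app = 2.26 nM, Vmax,app = 1.76 nmol·min⁻¹.
v = Vmax,app·[S]/(Km,app + [S]) = 1.76 × 14.8/(2.26 + 14.8) = 1.53 nmol·min⁻¹.

1.53 nmol·min⁻¹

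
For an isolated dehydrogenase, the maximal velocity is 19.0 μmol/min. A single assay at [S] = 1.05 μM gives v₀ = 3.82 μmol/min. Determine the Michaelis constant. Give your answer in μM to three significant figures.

4.17 μM

v/Vmax = 3.82/19.0 = 0.2011 = [S]/(Km+[S]).
So Km + [S] = [S]/0.2011 = 5.223 μM, giving Km = 5.223 − 1.05 = 4.17 μM.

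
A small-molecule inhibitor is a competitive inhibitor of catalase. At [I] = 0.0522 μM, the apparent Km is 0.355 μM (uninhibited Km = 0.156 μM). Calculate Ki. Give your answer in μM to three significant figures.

Competitive: Km,app = α·Km with α = 1 + [I]/Ki.
α = Km,app/Km = 0.355/0.156 = 2.276.
Ki = [I]/(α − 1) = 0.0522/1.276 = 0.0409 μM.

0.0409 μM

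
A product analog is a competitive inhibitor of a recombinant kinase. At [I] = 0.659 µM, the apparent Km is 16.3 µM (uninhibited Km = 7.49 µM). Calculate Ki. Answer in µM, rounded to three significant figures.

0.560 µM

Competitive: Km,app = α·Km with α = 1 + [I]/Ki.
α = Km,app/Km = 16.3/7.49 = 2.176.
Ki = [I]/(α − 1) = 0.659/1.176 = 0.560 µM.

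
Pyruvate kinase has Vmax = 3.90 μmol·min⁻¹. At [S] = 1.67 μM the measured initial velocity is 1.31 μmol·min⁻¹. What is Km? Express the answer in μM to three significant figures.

3.30 μM

v/Vmax = 1.31/3.90 = 0.3359 = [S]/(Km+[S]).
So Km + [S] = [S]/0.3359 = 4.972 μM, giving Km = 4.972 − 1.67 = 3.30 μM.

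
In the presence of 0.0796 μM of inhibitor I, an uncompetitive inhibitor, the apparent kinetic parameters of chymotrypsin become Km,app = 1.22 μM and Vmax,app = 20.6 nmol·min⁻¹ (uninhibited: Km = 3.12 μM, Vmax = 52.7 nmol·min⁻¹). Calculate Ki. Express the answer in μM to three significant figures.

0.0511 μM

Uncompetitive: Vmax,app = Vmax/α (and Km,app = Km/α) with α = 1 + [I]/Ki.
α = Vmax/Vmax,app = 52.7/20.6 = 2.558.
Since α = 1 + [I]/Ki, [I]/Ki = 2.558 − 1 = 1.558 and Ki = 0.0796/1.558 = 0.0511 μM.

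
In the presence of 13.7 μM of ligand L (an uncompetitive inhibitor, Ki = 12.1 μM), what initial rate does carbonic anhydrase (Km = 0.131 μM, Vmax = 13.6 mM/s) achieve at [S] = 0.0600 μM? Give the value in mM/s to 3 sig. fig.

α = 1 + [I]/Ki = 1 + 13.7/12.1 = 2.132.
For an uncompetitive inhibitor, both parameters are divided by α, giving Vmax/α and Km/α: Km,app = 0.0614 μM, Vmax,app = 6.38 mM/s.
v = Vmax,app·[S]/(Km,app + [S]) = 6.38 × 0.0600/(0.0614 + 0.0600) = 3.15 mM/s.

3.15 mM/s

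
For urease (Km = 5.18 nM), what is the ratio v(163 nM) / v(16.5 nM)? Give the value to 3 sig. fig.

1.27

The fractional saturations are [S]/(Km+[S]) = 16.5/21.68 = 0.7611 and 163/168.2 = 0.9692.
v₂/v₁ is just their ratio: 0.9692/0.7611 = 1.27.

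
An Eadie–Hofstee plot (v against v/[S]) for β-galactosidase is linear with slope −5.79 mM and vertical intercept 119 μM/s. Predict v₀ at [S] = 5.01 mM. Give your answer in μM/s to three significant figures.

In the Eadie–Hofstee form v = Vmax − Km·(v/[S]), the slope is −Km and the intercept is Vmax, so Km = 5.79 mM and Vmax = 119 μM/s.
v = 119 × 5.01/(5.79 + 5.01) = 55.2 μM/s.

55.2 μM/s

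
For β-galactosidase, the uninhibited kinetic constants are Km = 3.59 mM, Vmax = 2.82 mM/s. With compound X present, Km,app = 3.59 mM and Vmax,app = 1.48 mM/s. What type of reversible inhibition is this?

Vmax decreases (2.82 → 1.48 mM/s) while Km is unchanged — pure noncompetitive inhibition.

noncompetitive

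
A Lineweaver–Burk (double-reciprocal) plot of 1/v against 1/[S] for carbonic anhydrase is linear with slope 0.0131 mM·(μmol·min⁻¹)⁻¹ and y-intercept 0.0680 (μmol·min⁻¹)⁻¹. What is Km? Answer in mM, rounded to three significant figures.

0.193 mM

y-intercept = 1/Vmax ⇒ Vmax = 14.7 μmol·min⁻¹; slope = Km/Vmax ⇒ Km = slope × Vmax.
Km = 0.0131 × 14.7 = 0.193 mM.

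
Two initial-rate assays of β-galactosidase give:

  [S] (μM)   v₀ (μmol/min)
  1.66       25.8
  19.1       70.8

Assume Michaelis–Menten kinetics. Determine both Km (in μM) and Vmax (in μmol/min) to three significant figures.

In reciprocal form, 1/v = (Km/Vmax)·(1/[S]) + 1/Vmax. The two points give (1/[S], 1/v) = (0.6024, 0.03876) and (0.05236, 0.01412).
Slope = (0.03876 − 0.01412)/(0.6024 − 0.05236) = 0.04479; intercept = 0.03876 − 0.04479×0.6024 = 0.01178.
Vmax = 1/intercept = 84.9 μmol/min; Km = slope × Vmax = 0.04479 × 84.9 = 3.80 μM.

Km = 3.80 μM; Vmax = 84.9 μmol/min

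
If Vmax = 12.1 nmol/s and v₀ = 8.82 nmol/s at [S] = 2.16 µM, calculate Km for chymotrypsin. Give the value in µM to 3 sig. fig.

From v = Vmax[S]/(Km+[S]), Km = [S](Vmax − v)/v.
Km = 2.16 × (12.1 − 8.82) / 8.82 = 7.085/8.82 = 0.803 µM.

0.803 µM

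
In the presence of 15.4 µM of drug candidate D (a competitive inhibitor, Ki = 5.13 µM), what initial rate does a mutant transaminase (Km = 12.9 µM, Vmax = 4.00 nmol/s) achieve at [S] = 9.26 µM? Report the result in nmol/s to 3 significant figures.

α = 1 + [I]/Ki = 1 + 15.4/5.13 = 4.002.
For a competitive inhibitor, Vmax is unchanged and the apparent Km becomes α·Km: Km,app = 51.6 µM, Vmax,app = 4.00 nmol/s.
v = Vmax,app·[S]/(Km,app + [S]) = 4.00 × 9.26/(51.6 + 9.26) = 0.608 nmol/s.

0.608 nmol/s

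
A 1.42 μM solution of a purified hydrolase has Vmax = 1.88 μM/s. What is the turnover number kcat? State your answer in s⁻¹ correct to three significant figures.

1.32 s⁻¹

kcat = Vmax/[E]total = 1.88 μM/s / 1.42 μM = 1.32 s⁻¹.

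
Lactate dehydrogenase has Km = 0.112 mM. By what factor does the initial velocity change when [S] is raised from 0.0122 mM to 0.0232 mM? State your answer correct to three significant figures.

1.75

The fractional saturations are [S]/(Km+[S]) = 0.0122/0.1242 = 0.09823 and 0.0232/0.1352 = 0.1716.
v₂/v₁ is just their ratio: 0.1716/0.09823 = 1.75.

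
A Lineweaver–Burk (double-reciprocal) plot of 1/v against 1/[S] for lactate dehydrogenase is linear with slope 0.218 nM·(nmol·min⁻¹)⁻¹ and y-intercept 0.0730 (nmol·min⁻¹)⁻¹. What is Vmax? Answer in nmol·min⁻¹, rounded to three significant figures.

The y-intercept of a Lineweaver–Burk plot equals 1/Vmax, so Vmax = 1/0.0730 = 13.7 nmol·min⁻¹.

13.7 nmol·min⁻¹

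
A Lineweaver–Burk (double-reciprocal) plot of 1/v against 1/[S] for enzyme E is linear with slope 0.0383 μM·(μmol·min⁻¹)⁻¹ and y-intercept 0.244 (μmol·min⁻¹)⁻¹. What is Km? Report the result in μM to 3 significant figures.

0.157 μM

y-intercept = 1/Vmax ⇒ Vmax = 4.10 μmol·min⁻¹; slope = Km/Vmax ⇒ Km = slope × Vmax.
Km = 0.0383 × 4.10 = 0.157 μM.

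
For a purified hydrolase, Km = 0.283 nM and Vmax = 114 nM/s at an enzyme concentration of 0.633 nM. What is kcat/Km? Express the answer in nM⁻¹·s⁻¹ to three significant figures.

636 nM⁻¹·s⁻¹

kcat = Vmax/[E]total = 114/0.633 = 180 s⁻¹.
kcat/Km = 180/0.283 = 636 nM⁻¹·s⁻¹.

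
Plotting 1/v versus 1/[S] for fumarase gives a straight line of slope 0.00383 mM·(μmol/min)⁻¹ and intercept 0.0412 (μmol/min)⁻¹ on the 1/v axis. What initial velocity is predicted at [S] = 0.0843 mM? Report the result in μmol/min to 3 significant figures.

11.5 μmol/min

The y-intercept is 1/Vmax, so Vmax = 1/0.0412 = 24.3 μmol/min.
The slope is Km/Vmax, so Km = 0.00383 × 24.3 = 0.0930 mM.
Then v = 24.3 × 0.0843/(0.0930 + 0.0843) = 11.5 μmol/min.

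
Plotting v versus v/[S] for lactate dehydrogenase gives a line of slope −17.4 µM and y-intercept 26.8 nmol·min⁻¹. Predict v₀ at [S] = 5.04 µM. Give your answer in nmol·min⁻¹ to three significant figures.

In the Eadie–Hofstee form v = Vmax − Km·(v/[S]), the slope is −Km and the intercept is Vmax, so Km = 17.4 µM and Vmax = 26.8 nmol·min⁻¹.
v = 26.8 × 5.04/(17.4 + 5.04) = 6.02 nmol·min⁻¹.

6.02 nmol·min⁻¹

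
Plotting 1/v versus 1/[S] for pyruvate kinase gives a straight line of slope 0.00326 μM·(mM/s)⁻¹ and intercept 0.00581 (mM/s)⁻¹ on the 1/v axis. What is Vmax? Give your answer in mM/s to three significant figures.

The y-intercept of a Lineweaver–Burk plot equals 1/Vmax, so Vmax = 1/0.00581 = 172 mM/s.

172 mM/s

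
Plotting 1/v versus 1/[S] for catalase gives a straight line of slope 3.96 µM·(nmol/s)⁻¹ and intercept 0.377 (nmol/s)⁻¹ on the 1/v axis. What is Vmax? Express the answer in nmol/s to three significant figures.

The y-intercept of a Lineweaver–Burk plot equals 1/Vmax, so Vmax = 1/0.377 = 2.65 nmol/s.

2.65 nmol/s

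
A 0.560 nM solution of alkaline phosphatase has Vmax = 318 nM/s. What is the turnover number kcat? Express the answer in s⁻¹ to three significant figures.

kcat = Vmax/[E]total = 318 nM/s / 0.560 nM = 568 s⁻¹.

568 s⁻¹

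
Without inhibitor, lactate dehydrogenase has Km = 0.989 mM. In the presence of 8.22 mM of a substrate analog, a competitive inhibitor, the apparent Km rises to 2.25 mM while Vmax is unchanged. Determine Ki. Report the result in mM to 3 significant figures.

Competitive: Km,app = α·Km with α = 1 + [I]/Ki.
α = Km,app/Km = 2.25/0.989 = 2.275.
Ki = [I]/(α − 1) = 8.22/1.275 = 6.45 mM.

6.45 mM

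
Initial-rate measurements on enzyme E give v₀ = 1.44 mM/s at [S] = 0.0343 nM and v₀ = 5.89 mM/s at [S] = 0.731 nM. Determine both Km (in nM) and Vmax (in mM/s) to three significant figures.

Km = 0.131 nM; Vmax = 6.95 mM/s

In reciprocal form, 1/v = (Km/Vmax)·(1/[S]) + 1/Vmax. The two points give (1/[S], 1/v) = (29.15, 0.6944) and (1.368, 0.1698).
Slope = (0.6944 − 0.1698)/(29.15 − 1.368) = 0.01888; intercept = 0.6944 − 0.01888×29.15 = 0.1439.
Vmax = 1/intercept = 6.95 mM/s; Km = slope × Vmax = 0.01888 × 6.95 = 0.131 nM.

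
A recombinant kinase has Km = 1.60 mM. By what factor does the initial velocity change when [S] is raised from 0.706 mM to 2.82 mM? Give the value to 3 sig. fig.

Since Vmax cancels, v₂/v₁ = [S]₂(Km+[S]₁) / [S]₁(Km+[S]₂).
= 2.82×(1.60+0.706) / (0.706×(1.60+2.82)) = 6.503/3.121 = 2.08.

2.08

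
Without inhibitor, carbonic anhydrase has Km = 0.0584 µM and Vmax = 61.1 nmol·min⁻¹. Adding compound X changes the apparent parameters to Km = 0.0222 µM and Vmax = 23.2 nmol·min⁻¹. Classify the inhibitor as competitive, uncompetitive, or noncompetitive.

uncompetitive

Both Km and Vmax decrease by the same factor (~2.63-fold) — characteristic of uncompetitive inhibition.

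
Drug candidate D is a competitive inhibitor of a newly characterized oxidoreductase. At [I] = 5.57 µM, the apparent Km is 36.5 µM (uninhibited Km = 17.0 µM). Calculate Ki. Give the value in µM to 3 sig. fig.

4.86 µM

Competitive: Km,app = α·Km with α = 1 + [I]/Ki.
α = Km,app/Km = 36.5/17.0 = 2.147.
Since α = 1 + [I]/Ki, [I]/Ki = 2.147 − 1 = 1.147 and Ki = 5.57/1.147 = 4.86 µM.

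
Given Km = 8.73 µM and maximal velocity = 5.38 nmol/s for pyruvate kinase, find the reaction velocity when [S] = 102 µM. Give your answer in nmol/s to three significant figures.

4.96 nmol/s

v = Vmax·[S]/(Km + [S]) = 5.38 × 102 / (8.73 + 102)
  = 548.8 / 110.7 = 4.96 nmol/s.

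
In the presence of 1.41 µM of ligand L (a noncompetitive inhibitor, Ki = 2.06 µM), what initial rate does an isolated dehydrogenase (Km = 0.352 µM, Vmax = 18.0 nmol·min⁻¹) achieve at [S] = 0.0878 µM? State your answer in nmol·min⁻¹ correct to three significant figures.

α = 1 + [I]/Ki = 1 + 1.41/2.06 = 1.684.
For a noncompetitive inhibitor, Vmax is reduced to Vmax/α while Km is unchanged: Km,app = 0.352 µM, Vmax,app = 10.7 nmol·min⁻¹.
v = Vmax,app·[S]/(Km,app + [S]) = 10.7 × 0.0878/(0.352 + 0.0878) = 2.13 nmol·min⁻¹.

2.13 nmol·min⁻¹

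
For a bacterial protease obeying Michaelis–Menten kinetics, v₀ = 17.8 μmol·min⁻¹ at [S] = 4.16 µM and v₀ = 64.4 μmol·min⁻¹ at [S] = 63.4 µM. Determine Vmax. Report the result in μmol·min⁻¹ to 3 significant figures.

In reciprocal form, 1/v = (Km/Vmax)·(1/[S]) + 1/Vmax. The two points give (1/[S], 1/v) = (0.2404, 0.05618) and (0.01577, 0.01553).
Slope = (0.05618 − 0.01553)/(0.2404 − 0.01577) = 0.1810; intercept = 0.05618 − 0.1810×0.2404 = 0.01267.
Vmax = 1/intercept = 78.9 μmol·min⁻¹; Km = slope × Vmax = 0.1810 × 78.9 = 14.3 µM.

78.9 μmol·min⁻¹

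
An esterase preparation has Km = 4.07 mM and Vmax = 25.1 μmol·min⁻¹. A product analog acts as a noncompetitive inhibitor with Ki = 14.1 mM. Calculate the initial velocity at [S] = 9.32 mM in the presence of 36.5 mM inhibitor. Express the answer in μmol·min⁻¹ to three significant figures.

α = 1 + [I]/Ki = 1 + 36.5/14.1 = 3.589.
For a noncompetitive inhibitor, Vmax is reduced to Vmax/α while Km is unchanged: Km,app = 4.07 mM, Vmax,app = 6.99 μmol·min⁻¹.
v = Vmax,app·[S]/(Km,app + [S]) = 6.99 × 9.32/(4.07 + 9.32) = 4.87 μmol·min⁻¹.

4.87 μmol·min⁻¹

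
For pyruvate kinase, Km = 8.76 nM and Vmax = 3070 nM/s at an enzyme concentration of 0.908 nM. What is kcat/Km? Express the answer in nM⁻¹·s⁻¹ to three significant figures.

386 nM⁻¹·s⁻¹

kcat = Vmax/[E]total = 3070/0.908 = 3380 s⁻¹.
kcat/Km = 3380/8.76 = 386 nM⁻¹·s⁻¹.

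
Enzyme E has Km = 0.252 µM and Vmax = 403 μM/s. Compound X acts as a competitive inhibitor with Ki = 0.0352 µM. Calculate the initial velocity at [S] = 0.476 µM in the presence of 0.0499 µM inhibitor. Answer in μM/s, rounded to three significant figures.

With α = 1 + [I]/Ki = 1 + 0.0499/0.0352 = 2.418, the competitive rate law is v = Vmax[S] / (αKm + [S]).
v = 403×0.476 / (2.418×0.252 + 0.476) = 191.8/1.085 = 177 μM/s.

177 μM/s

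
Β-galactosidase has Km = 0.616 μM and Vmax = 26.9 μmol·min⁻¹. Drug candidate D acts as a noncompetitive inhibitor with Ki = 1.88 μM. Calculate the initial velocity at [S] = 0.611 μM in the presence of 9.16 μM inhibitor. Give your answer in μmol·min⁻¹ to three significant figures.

2.28 μmol·min⁻¹

α = 1 + [I]/Ki = 1 + 9.16/1.88 = 5.872.
For a noncompetitive inhibitor, Vmax is reduced to Vmax/α while Km is unchanged: Km,app = 0.616 μM, Vmax,app = 4.58 μmol·min⁻¹.
v = Vmax,app·[S]/(Km,app + [S]) = 4.58 × 0.611/(0.616 + 0.611) = 2.28 μmol·min⁻¹.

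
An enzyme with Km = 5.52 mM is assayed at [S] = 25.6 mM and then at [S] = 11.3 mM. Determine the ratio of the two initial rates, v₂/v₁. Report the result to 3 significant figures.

0.817

Since Vmax cancels, v₂/v₁ = [S]₂(Km+[S]₁) / [S]₁(Km+[S]₂).
= 11.3×(5.52+25.6) / (25.6×(5.52+11.3)) = 351.7/430.6 = 0.817.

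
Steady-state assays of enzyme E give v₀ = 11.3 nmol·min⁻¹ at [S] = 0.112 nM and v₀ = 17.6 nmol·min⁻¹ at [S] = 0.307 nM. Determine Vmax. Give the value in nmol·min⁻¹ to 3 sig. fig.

From v = Vmax[S]/(Km+[S]), each point gives Vmax = v(Km+[S])/[S].
Equating: 11.3(Km+0.112)/0.112 = 17.6(Km+0.307)/0.307.
100.9·Km + 11.3 = 57.33·Km + 17.6, so (100.9 − 57.33)·Km = 17.6 − 11.3.
Km = 6.300/43.56 = 0.145 nM; then Vmax = 11.3(0.145+0.112)/0.112 = 25.9 nmol·min⁻¹.

25.9 nmol·min⁻¹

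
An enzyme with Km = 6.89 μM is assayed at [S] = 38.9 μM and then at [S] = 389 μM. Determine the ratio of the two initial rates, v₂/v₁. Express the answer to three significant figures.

Since Vmax cancels, v₂/v₁ = [S]₂(Km+[S]₁) / [S]₁(Km+[S]₂).
= 389×(6.89+38.9) / (38.9×(6.89+389)) = 17810/15400 = 1.16.

1.16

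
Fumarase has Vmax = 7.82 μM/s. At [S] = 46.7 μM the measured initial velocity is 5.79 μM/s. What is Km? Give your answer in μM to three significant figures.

v/Vmax = 5.79/7.82 = 0.7404 = [S]/(Km+[S]).
So Km + [S] = [S]/0.7404 = 63.07 μM, giving Km = 63.07 − 46.7 = 16.4 μM.

16.4 μM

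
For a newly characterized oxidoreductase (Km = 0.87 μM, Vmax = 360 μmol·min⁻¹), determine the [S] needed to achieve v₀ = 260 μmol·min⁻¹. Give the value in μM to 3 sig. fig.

2.26 μM

Rearranging v = Vmax[S]/(Km+[S]) gives [S] = Km·v/(Vmax − v).
[S] = 0.87 × 260 / (360 − 260) = 226.2/100.0 = 2.26 μM.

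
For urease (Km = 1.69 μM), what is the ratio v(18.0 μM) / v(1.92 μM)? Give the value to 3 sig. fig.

Since Vmax cancels, v₂/v₁ = [S]₂(Km+[S]₁) / [S]₁(Km+[S]₂).
= 18.0×(1.69+1.92) / (1.92×(1.69+18.0)) = 64.98/37.80 = 1.72.

1.72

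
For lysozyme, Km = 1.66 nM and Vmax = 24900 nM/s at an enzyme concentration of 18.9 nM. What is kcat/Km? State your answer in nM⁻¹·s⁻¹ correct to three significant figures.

kcat = Vmax/[E]total = 24900/18.9 = 1320 s⁻¹.
kcat/Km = 1320/1.66 = 794 nM⁻¹·s⁻¹.

794 nM⁻¹·s⁻¹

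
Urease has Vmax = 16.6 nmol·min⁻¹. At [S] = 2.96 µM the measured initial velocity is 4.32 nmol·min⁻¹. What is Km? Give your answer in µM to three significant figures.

From v = Vmax[S]/(Km+[S]), Km = [S](Vmax − v)/v.
Km = 2.96 × (16.6 − 4.32) / 4.32 = 36.35/4.32 = 8.41 µM.

8.41 µM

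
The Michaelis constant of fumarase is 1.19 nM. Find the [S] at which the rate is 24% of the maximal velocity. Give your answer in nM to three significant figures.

0.376 nM

v/Vmax = [S]/(Km+[S]) = 0.24, so [S] = Km·0.24/(1 − 0.24) = 1.19 × 0.3158.
[S] = 0.376 nM.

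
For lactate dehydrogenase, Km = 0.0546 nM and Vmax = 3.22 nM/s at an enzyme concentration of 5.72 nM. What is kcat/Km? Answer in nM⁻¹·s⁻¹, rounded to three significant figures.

kcat = Vmax/[E]total = 3.22/5.72 = 0.563 s⁻¹.
kcat/Km = 0.563/0.0546 = 10.3 nM⁻¹·s⁻¹.

10.3 nM⁻¹·s⁻¹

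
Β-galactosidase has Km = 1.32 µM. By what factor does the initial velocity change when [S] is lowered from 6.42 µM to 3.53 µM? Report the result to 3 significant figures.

The fractional saturations are [S]/(Km+[S]) = 6.42/7.740 = 0.8295 and 3.53/4.850 = 0.7278.
v₂/v₁ is just their ratio: 0.7278/0.8295 = 0.877.

0.877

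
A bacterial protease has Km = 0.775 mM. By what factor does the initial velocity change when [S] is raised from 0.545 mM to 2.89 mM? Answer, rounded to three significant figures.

Since Vmax cancels, v₂/v₁ = [S]₂(Km+[S]₁) / [S]₁(Km+[S]₂).
= 2.89×(0.775+0.545) / (0.545×(0.775+2.89)) = 3.815/1.997 = 1.91.

1.91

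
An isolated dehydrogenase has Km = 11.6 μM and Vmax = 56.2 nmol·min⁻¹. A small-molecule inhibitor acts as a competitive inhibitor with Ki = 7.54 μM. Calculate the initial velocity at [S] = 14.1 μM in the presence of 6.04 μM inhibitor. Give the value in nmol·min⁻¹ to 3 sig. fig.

With α = 1 + [I]/Ki = 1 + 6.04/7.54 = 1.801, the competitive rate law is v = Vmax[S] / (αKm + [S]).
v = 56.2×14.1 / (1.801×11.6 + 14.1) = 792.4/34.99 = 22.6 nmol·min⁻¹.

22.6 nmol·min⁻¹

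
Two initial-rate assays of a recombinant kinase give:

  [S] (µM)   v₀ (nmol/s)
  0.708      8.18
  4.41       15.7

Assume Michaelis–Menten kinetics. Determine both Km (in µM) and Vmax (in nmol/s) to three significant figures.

In reciprocal form, 1/v = (Km/Vmax)·(1/[S]) + 1/Vmax. The two points give (1/[S], 1/v) = (1.412, 0.1222) and (0.2268, 0.06369).
Slope = (0.1222 − 0.06369)/(1.412 − 0.2268) = 0.04939; intercept = 0.1222 − 0.04939×1.412 = 0.05250.
Vmax = 1/intercept = 19.0 nmol/s; Km = slope × Vmax = 0.04939 × 19.0 = 0.941 µM.

Km = 0.941 µM; Vmax = 19.0 nmol/s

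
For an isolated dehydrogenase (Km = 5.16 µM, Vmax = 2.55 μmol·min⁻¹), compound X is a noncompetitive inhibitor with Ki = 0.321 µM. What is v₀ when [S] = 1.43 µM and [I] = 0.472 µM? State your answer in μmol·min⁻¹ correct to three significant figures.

α = 1 + [I]/Ki = 1 + 0.472/0.321 = 2.470.
For a noncompetitive inhibitor, Vmax is reduced to Vmax/α while Km is unchanged: Km,app = 5.16 µM, Vmax,app = 1.03 μmol·min⁻¹.
v = Vmax,app·[S]/(Km,app + [S]) = 1.03 × 1.43/(5.16 + 1.43) = 0.224 μmol·min⁻¹.

0.224 μmol·min⁻¹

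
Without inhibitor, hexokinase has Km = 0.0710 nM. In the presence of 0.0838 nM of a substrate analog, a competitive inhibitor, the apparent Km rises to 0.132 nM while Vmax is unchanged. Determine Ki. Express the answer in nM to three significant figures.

Competitive: Km,app = α·Km with α = 1 + [I]/Ki.
α = Km,app/Km = 0.132/0.0710 = 1.859.
Ki = [I]/(α − 1) = 0.0838/0.8592 = 0.0975 nM.

0.0975 nM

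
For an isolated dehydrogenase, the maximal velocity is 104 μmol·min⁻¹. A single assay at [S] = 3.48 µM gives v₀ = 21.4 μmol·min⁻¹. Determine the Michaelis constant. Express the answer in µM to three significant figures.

13.4 µM

From v = Vmax[S]/(Km+[S]), Km = [S](Vmax − v)/v.
Km = 3.48 × (104 − 21.4) / 21.4 = 287.4/21.4 = 13.4 µM.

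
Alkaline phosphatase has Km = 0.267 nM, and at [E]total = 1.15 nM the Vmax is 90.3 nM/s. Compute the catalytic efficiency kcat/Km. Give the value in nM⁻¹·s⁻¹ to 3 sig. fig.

kcat = Vmax/[E]total = 90.3/1.15 = 78.5 s⁻¹.
kcat/Km = 78.5/0.267 = 294 nM⁻¹·s⁻¹.

294 nM⁻¹·s⁻¹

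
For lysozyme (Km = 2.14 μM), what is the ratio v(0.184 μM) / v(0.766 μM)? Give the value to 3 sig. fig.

Since Vmax cancels, v₂/v₁ = [S]₂(Km+[S]₁) / [S]₁(Km+[S]₂).
= 0.184×(2.14+0.766) / (0.766×(2.14+0.184)) = 0.5347/1.780 = 0.300.

0.300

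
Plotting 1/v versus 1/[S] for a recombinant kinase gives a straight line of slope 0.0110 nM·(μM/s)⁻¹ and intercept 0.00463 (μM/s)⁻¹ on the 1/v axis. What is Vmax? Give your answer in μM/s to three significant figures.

216 μM/s

The y-intercept of a Lineweaver–Burk plot equals 1/Vmax, so Vmax = 1/0.00463 = 216 μM/s.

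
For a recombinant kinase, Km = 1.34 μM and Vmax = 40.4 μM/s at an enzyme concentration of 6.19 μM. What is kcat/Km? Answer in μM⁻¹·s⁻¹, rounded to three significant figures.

kcat = Vmax/[E]total = 40.4/6.19 = 6.53 s⁻¹.
kcat/Km = 6.53/1.34 = 4.87 μM⁻¹·s⁻¹.

4.87 μM⁻¹·s⁻¹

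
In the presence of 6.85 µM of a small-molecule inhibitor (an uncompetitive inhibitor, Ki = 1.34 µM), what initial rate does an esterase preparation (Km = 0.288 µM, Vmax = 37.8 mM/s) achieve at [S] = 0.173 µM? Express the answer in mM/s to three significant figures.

With α = 1 + [I]/Ki = 1 + 6.85/1.34 = 6.112, the uncompetitive rate law is v = (Vmax/α)·[S] / (Km/α + [S]).
v = (37.8/6.112)×0.173 / (0.288/6.112 + 0.173) = 1.070/0.2201 = 4.86 mM/s.

4.86 mM/s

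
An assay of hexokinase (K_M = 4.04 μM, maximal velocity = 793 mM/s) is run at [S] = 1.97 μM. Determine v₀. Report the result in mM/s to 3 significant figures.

260 mM/s

v = Vmax·[S]/(Km + [S]) = 793 × 1.97 / (4.04 + 1.97)
  = 1562 / 6.010 = 260 mM/s.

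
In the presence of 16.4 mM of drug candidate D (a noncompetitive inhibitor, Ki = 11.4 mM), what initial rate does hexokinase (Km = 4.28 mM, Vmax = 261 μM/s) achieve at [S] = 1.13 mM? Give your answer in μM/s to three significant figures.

22.4 μM/s

α = 1 + [I]/Ki = 1 + 16.4/11.4 = 2.439.
For a noncompetitive inhibitor, Vmax is reduced to Vmax/α while Km is unchanged: Km,app = 4.28 mM, Vmax,app = 107 μM/s.
v = Vmax,app·[S]/(Km,app + [S]) = 107 × 1.13/(4.28 + 1.13) = 22.4 μM/s.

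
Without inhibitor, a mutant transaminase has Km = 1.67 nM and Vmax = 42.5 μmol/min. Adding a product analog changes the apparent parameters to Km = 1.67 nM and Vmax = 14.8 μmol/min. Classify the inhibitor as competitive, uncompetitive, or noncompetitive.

Vmax decreases (42.5 → 14.8 μmol/min) while Km is unchanged — pure noncompetitive inhibition.

noncompetitive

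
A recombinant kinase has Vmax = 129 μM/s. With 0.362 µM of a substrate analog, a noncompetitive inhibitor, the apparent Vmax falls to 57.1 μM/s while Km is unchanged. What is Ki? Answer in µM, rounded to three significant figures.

Noncompetitive: Vmax,app = Vmax/α with α = 1 + [I]/Ki.
α = Vmax/Vmax,app = 129/57.1 = 2.259.
Since α = 1 + [I]/Ki, [I]/Ki = 2.259 − 1 = 1.259 and Ki = 0.362/1.259 = 0.287 µM.

0.287 µM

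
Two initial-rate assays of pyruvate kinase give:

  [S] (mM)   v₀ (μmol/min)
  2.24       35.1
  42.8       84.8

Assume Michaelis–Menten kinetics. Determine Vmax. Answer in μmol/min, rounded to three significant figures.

From v = Vmax[S]/(Km+[S]), each point gives Vmax = v(Km+[S])/[S].
Equating: 35.1(Km+2.24)/2.24 = 84.8(Km+42.8)/42.8.
15.67·Km + 35.1 = 1.981·Km + 84.8, so (15.67 − 1.981)·Km = 84.8 − 35.1.
Km = 49.70/13.69 = 3.63 mM; then Vmax = 35.1(3.63+2.24)/2.24 = 92.0 μmol/min.

92.0 μmol/min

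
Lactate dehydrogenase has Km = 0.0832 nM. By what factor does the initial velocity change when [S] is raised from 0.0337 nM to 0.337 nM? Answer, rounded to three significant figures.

Since Vmax cancels, v₂/v₁ = [S]₂(Km+[S]₁) / [S]₁(Km+[S]₂).
= 0.337×(0.0832+0.0337) / (0.0337×(0.0832+0.337)) = 0.03940/0.01416 = 2.78.

2.78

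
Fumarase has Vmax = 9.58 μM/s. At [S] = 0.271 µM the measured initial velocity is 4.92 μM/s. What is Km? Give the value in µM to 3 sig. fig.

0.257 µM

v/Vmax = 4.92/9.58 = 0.5136 = [S]/(Km+[S]).
So Km + [S] = [S]/0.5136 = 0.5277 µM, giving Km = 0.5277 − 0.271 = 0.257 µM.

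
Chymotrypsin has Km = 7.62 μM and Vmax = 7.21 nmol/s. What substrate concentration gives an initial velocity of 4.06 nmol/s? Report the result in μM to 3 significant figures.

Rearranging v = Vmax[S]/(Km+[S]) gives [S] = Km·v/(Vmax − v).
[S] = 7.62 × 4.06 / (7.21 − 4.06) = 30.94/3.150 = 9.82 μM.

9.82 μM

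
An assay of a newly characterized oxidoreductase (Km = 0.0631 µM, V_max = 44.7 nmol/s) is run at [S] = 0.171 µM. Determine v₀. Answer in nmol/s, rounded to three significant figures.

32.7 nmol/s

v = Vmax·[S]/(Km + [S]) = 44.7 × 0.171 / (0.0631 + 0.171)
  = 7.644 / 0.2341 = 32.7 nmol/s.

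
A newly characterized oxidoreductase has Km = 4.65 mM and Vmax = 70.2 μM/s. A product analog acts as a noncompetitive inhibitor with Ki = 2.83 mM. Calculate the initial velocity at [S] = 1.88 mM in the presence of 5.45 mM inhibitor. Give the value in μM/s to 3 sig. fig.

6.91 μM/s

α = 1 + [I]/Ki = 1 + 5.45/2.83 = 2.926.
For a noncompetitive inhibitor, Vmax is reduced to Vmax/α while Km is unchanged: Km,app = 4.65 mM, Vmax,app = 24.0 μM/s.
v = Vmax,app·[S]/(Km,app + [S]) = 24.0 × 1.88/(4.65 + 1.88) = 6.91 μM/s.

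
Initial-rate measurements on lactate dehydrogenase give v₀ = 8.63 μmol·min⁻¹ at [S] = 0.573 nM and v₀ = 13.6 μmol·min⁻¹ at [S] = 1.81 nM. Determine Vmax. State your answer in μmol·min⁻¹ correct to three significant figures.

18.5 μmol·min⁻¹

In reciprocal form, 1/v = (Km/Vmax)·(1/[S]) + 1/Vmax. The two points give (1/[S], 1/v) = (1.745, 0.1159) and (0.5525, 0.07353).
Slope = (0.1159 − 0.07353)/(1.745 − 0.5525) = 0.03550; intercept = 0.1159 − 0.03550×1.745 = 0.05391.
Vmax = 1/intercept = 18.5 μmol·min⁻¹; Km = slope × Vmax = 0.03550 × 18.5 = 0.659 nM.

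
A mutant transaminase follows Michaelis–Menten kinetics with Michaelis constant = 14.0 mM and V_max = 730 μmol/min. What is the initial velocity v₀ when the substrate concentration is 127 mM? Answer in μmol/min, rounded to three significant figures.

658 μmol/min

v = Vmax·[S]/(Km + [S]) = 730 × 127 / (14.0 + 127)
  = 92710 / 141.0 = 658 μmol/min.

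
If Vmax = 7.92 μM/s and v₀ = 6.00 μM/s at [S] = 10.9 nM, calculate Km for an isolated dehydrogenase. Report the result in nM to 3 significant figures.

3.49 nM

From v = Vmax[S]/(Km+[S]), Km = [S](Vmax − v)/v.
Km = 10.9 × (7.92 − 6.00) / 6.00 = 20.93/6.00 = 3.49 nM.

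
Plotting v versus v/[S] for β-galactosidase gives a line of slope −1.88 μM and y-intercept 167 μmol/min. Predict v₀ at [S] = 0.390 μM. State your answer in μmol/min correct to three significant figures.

28.7 μmol/min

In the Eadie–Hofstee form v = Vmax − Km·(v/[S]), the slope is −Km and the intercept is Vmax, so Km = 1.88 μM and Vmax = 167 μmol/min.
v = 167 × 0.390/(1.88 + 0.390) = 28.7 μmol/min.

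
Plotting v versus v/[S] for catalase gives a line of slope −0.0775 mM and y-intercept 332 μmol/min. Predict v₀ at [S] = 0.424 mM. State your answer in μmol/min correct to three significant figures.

In the Eadie–Hofstee form v = Vmax − Km·(v/[S]), the slope is −Km and the intercept is Vmax, so Km = 0.0775 mM and Vmax = 332 μmol/min.
v = 332 × 0.424/(0.0775 + 0.424) = 281 μmol/min.

281 μmol/min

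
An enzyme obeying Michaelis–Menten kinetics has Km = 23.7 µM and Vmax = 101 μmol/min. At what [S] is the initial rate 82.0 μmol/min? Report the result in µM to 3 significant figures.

102 µM

Rearranging v = Vmax[S]/(Km+[S]) gives [S] = Km·v/(Vmax − v).
[S] = 23.7 × 82.0 / (101 − 82.0) = 1943/19.00 = 102 µM.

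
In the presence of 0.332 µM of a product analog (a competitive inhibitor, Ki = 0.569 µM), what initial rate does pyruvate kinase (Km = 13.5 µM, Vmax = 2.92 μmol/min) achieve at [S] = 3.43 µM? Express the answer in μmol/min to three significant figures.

With α = 1 + [I]/Ki = 1 + 0.332/0.569 = 1.583, the competitive rate law is v = Vmax[S] / (αKm + [S]).
v = 2.92×3.43 / (1.583×13.5 + 3.43) = 10.02/24.81 = 0.404 μmol/min.

0.404 μmol/min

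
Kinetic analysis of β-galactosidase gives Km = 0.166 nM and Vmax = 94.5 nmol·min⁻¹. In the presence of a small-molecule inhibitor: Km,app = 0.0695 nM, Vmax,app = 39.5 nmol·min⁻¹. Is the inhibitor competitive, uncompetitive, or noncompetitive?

Both Km and Vmax decrease by the same factor (~2.39-fold) — characteristic of uncompetitive inhibition.

uncompetitive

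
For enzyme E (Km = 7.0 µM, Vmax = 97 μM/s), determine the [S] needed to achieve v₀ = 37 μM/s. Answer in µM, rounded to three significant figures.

Rearranging v = Vmax[S]/(Km+[S]) gives [S] = Km·v/(Vmax − v).
[S] = 7.0 × 37 / (97 − 37) = 259.0/60.00 = 4.32 µM.

4.32 µM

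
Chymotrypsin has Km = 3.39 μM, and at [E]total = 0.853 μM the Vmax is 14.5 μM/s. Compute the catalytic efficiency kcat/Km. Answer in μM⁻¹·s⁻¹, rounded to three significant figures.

kcat = Vmax/[E]total = 14.5/0.853 = 17.0 s⁻¹.
kcat/Km = 17.0/3.39 = 5.01 μM⁻¹·s⁻¹.

5.01 μM⁻¹·s⁻¹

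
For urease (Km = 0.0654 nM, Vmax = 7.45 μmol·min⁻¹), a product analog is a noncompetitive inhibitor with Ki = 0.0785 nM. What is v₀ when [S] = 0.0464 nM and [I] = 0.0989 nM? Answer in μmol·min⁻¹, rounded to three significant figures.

1.37 μmol·min⁻¹

With α = 1 + [I]/Ki = 1 + 0.0989/0.0785 = 2.260, the noncompetitive rate law is v = (Vmax/α)·[S] / (Km + [S]).
v = (7.45/2.260)×0.0464 / (0.0654 + 0.0464) = 0.1530/0.1118 = 1.37 μmol·min⁻¹.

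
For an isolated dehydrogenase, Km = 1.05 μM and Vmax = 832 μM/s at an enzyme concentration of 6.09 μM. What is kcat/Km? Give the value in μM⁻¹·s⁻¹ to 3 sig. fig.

130 μM⁻¹·s⁻¹

kcat = Vmax/[E]total = 832/6.09 = 137 s⁻¹.
kcat/Km = 137/1.05 = 130 μM⁻¹·s⁻¹.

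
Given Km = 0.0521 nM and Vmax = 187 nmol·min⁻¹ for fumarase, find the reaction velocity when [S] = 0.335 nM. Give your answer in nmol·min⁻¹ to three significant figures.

[S]/(Km+[S]) = 0.335/0.3871 = 0.8654, the fractional saturation.
v = 0.8654 × Vmax = 0.8654 × 187 = 162 nmol·min⁻¹.

162 nmol·min⁻¹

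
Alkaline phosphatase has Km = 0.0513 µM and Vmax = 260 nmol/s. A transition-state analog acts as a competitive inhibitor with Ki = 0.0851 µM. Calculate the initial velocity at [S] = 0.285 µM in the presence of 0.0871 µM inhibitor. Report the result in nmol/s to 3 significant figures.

α = 1 + [I]/Ki = 1 + 0.0871/0.0851 = 2.024.
For a competitive inhibitor, Vmax is unchanged and the apparent Km becomes α·Km: Km,app = 0.104 µM, Vmax,app = 260 nmol/s.
v = Vmax,app·[S]/(Km,app + [S]) = 260 × 0.285/(0.104 + 0.285) = 191 nmol/s.

191 nmol/s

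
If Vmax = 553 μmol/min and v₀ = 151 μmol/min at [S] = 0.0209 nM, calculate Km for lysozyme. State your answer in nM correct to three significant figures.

From v = Vmax[S]/(Km+[S]), Km = [S](Vmax − v)/v.
Km = 0.0209 × (553 − 151) / 151 = 8.402/151 = 0.0556 nM.

0.0556 nM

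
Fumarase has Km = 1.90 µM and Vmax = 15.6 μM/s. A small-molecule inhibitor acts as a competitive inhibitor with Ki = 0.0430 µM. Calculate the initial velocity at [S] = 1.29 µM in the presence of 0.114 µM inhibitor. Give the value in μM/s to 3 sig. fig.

With α = 1 + [I]/Ki = 1 + 0.114/0.0430 = 3.651, the competitive rate law is v = Vmax[S] / (αKm + [S]).
v = 15.6×1.29 / (3.651×1.90 + 1.29) = 20.12/8.227 = 2.45 μM/s.

2.45 μM/s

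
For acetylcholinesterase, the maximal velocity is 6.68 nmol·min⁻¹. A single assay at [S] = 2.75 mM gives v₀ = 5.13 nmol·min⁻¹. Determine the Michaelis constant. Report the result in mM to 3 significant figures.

0.831 mM

From v = Vmax[S]/(Km+[S]), Km = [S](Vmax − v)/v.
Km = 2.75 × (6.68 − 5.13) / 5.13 = 4.262/5.13 = 0.831 mM.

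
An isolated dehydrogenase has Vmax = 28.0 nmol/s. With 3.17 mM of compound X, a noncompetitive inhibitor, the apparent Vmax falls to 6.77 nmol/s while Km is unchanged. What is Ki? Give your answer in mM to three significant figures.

1.01 mM

Noncompetitive: Vmax,app = Vmax/α with α = 1 + [I]/Ki.
α = Vmax/Vmax,app = 28.0/6.77 = 4.136.
Ki = [I]/(α − 1) = 3.17/3.136 = 1.01 mM.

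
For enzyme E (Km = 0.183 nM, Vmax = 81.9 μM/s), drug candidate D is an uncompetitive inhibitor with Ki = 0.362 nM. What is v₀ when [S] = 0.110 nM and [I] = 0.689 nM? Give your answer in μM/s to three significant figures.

α = 1 + [I]/Ki = 1 + 0.689/0.362 = 2.903.
For an uncompetitive inhibitor, both parameters are divided by α, giving Vmax/α and Km/α: Km,app = 0.0630 nM, Vmax,app = 28.2 μM/s.
v = Vmax,app·[S]/(Km,app + [S]) = 28.2 × 0.110/(0.0630 + 0.110) = 17.9 μM/s.

17.9 μM/s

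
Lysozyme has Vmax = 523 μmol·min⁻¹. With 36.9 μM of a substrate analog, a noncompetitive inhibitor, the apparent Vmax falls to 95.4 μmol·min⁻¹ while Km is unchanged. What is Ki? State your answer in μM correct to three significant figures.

Noncompetitive: Vmax,app = Vmax/α with α = 1 + [I]/Ki.
α = Vmax/Vmax,app = 523/95.4 = 5.482.
Since α = 1 + [I]/Ki, [I]/Ki = 5.482 − 1 = 4.482 and Ki = 36.9/4.482 = 8.23 μM.

8.23 μM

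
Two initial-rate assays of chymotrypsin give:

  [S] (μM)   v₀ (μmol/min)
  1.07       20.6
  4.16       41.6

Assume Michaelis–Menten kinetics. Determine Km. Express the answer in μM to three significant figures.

2.27 μM

In reciprocal form, 1/v = (Km/Vmax)·(1/[S]) + 1/Vmax. The two points give (1/[S], 1/v) = (0.9346, 0.04854) and (0.2404, 0.02404).
Slope = (0.04854 − 0.02404)/(0.9346 − 0.2404) = 0.03530; intercept = 0.04854 − 0.03530×0.9346 = 0.01555.
Vmax = 1/intercept = 64.3 μmol/min; Km = slope × Vmax = 0.03530 × 64.3 = 2.27 μM.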